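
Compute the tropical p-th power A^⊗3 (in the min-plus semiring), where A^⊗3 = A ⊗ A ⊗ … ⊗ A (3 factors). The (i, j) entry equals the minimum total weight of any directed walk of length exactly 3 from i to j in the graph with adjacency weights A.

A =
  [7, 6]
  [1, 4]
A^⊗3 =
  [11, 13]
  [8, 11]

Each entry (A^⊗3)_ij equals the minimum over all length-3 walks i = v_0 → v_1 → … → v_3 = j of Σ_t A[v_t][v_{t+1}]. For example, for (i, j) = (0, 1) we minimise over 4 possible intermediate vertex sequences; the minimum is 13, attained along the walk 0 → 1 → 0 → 1.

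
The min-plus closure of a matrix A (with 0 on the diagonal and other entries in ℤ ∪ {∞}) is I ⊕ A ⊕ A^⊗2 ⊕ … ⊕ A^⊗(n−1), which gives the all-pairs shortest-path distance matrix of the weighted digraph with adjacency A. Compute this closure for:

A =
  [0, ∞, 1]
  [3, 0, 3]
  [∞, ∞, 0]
Closure =
  [0, ∞, 1]
  [3, 0, 3]
  [∞, ∞, 0]

This is the Floyd-Warshall all-pairs shortest-path computation. For each intermediate vertex k = 0, 1, …, 2, update dist[i][j] ← min(dist[i][j], dist[i][k] + dist[k][j]). The final matrix gives, for each (i, j), the minimum total weight of any directed path from i to j (possibly empty when i = j).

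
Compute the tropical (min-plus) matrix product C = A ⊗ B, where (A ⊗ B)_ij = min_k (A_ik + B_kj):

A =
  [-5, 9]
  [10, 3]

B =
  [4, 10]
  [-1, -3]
A ⊗ B =
  [-1, 5]
  [2, 0]

Apply the min-plus product entry-by-entry:
  C[0][0] = min over k of (A[0][0] + B[0][0] = -5 + 4 = -1, A[0][1] + B[1][0] = 9 + -1 = 8) = -1 (attained at k = 0)
  C[0][1] = min over k of (A[0][0] + B[0][1] = -5 + 10 = 5, A[0][1] + B[1][1] = 9 + -3 = 6) = 5 (attained at k = 0)
  C[1][0] = min over k of (A[1][0] + B[0][0] = 10 + 4 = 14, A[1][1] + B[1][0] = 3 + -1 = 2) = 2 (attained at k = 1)
  C[1][1] = min over k of (A[1][0] + B[0][1] = 10 + 10 = 20, A[1][1] + B[1][1] = 3 + -3 = 0) = 0 (attained at k = 1)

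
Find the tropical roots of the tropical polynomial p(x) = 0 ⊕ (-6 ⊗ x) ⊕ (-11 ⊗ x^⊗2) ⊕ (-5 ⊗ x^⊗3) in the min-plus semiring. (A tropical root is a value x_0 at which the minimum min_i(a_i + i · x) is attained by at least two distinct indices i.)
Roots: {-6, 5, 6}

Each tropical root is a break point of the lower envelope of the lines y = a_i + i · x (there are 4 lines, with slopes 0, 1, ..., 3). Only the lines that attain the minimum somewhere contribute to roots; other lines are dominated. Here the surviving (envelope) indices are i = 3, i = 2, i = 1, i = 0.
Intersections between consecutive envelope lines give the roots: for adjacent envelope indices i < j the intersection is x = (a_i − a_j) / (j − i). Reading off the sorted break points: {-6, 5, 6}.
Verification: at each break x_0, at least two indices attain the minimum of min_i(a_i + i · x_0).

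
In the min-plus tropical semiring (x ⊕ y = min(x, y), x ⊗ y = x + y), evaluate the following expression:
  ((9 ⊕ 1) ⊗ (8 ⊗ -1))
((9 ⊕ 1) ⊗ (8 ⊗ -1)) = 8

Expand innermost to outermost. Recall ⊕ takes the minimum of its arguments and ⊗ takes their sum. Working out the expression ((9 ⊕ 1) ⊗ (8 ⊗ -1)) gives 8.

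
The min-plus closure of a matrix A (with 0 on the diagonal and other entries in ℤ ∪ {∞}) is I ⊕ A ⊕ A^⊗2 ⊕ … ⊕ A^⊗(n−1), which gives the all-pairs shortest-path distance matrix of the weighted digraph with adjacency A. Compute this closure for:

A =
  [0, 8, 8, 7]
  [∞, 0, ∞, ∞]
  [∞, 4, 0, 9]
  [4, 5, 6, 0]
Closure =
  [0, 8, 8, 7]
  [∞, 0, ∞, ∞]
  [13, 4, 0, 9]
  [4, 5, 6, 0]

This is the Floyd-Warshall all-pairs shortest-path computation. For each intermediate vertex k = 0, 1, …, 3, update dist[i][j] ← min(dist[i][j], dist[i][k] + dist[k][j]). The final matrix gives, for each (i, j), the minimum total weight of any directed path from i to j (possibly empty when i = j).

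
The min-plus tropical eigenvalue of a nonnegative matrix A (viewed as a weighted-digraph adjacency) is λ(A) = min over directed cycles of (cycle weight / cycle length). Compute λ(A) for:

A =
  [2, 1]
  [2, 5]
λ(A) = 3/2

Enumerate directed cycles and compute their means (weight / length). Sample:
  cycle 0 → 0: weight = 2, length = 1, mean = 2/1 ≈ 2.000
  cycle 1 → 1: weight = 5, length = 1, mean = 5/1 ≈ 5.000
  cycle 0 → 1 → 0: weight = 3, length = 2, mean = 3/2 ≈ 1.500
  cycle 1 → 0 → 1: weight = 3, length = 2, mean = 3/2 ≈ 1.500
Minimum mean = 1.500, attained e.g. along the cycle 0 → 1 → 0 with weight 3 and length 2. So λ(A) = 3/2 = 3/2.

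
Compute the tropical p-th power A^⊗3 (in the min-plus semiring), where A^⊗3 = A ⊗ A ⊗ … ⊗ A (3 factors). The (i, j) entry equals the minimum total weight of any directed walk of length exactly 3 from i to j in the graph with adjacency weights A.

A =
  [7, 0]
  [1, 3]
A^⊗3 =
  [4, 1]
  [2, 4]

Each entry (A^⊗3)_ij equals the minimum over all length-3 walks i = v_0 → v_1 → … → v_3 = j of Σ_t A[v_t][v_{t+1}]. For example, for (i, j) = (0, 1) we minimise over 4 possible intermediate vertex sequences; the minimum is 1, attained along the walk 0 → 1 → 0 → 1.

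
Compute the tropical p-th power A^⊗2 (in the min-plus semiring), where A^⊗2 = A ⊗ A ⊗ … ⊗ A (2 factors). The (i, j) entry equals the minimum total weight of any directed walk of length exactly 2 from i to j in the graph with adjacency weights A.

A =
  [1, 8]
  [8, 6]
A^⊗2 =
  [2, 9]
  [9, 12]

Each entry (A^⊗2)_ij equals the minimum over all length-2 walks i = v_0 → v_1 → … → v_2 = j of Σ_t A[v_t][v_{t+1}]. For example, for (i, j) = (0, 1) we minimise over 2 possible intermediate vertex sequences; the minimum is 9, attained along the walk 0 → 0 → 1.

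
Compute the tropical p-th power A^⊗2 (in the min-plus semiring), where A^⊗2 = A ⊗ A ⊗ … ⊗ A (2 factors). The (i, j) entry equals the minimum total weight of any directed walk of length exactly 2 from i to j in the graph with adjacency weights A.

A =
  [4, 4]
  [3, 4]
A^⊗2 =
  [7, 8]
  [7, 7]

Each entry (A^⊗2)_ij equals the minimum over all length-2 walks i = v_0 → v_1 → … → v_2 = j of Σ_t A[v_t][v_{t+1}]. For example, for (i, j) = (0, 1) we minimise over 2 possible intermediate vertex sequences; the minimum is 8, attained along the walk 0 → 0 → 1.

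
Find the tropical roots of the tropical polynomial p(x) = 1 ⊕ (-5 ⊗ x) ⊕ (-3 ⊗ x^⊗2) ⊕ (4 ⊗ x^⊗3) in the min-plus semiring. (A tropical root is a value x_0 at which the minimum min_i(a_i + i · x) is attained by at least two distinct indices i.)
Roots: {-7, -2, 6}

Each tropical root is a break point of the lower envelope of the lines y = a_i + i · x (there are 4 lines, with slopes 0, 1, ..., 3). Only the lines that attain the minimum somewhere contribute to roots; other lines are dominated. Here the surviving (envelope) indices are i = 3, i = 2, i = 1, i = 0.
Intersections between consecutive envelope lines give the roots: for adjacent envelope indices i < j the intersection is x = (a_i − a_j) / (j − i). Reading off the sorted break points: {-7, -2, 6}.
Verification: at each break x_0, at least two indices attain the minimum of min_i(a_i + i · x_0).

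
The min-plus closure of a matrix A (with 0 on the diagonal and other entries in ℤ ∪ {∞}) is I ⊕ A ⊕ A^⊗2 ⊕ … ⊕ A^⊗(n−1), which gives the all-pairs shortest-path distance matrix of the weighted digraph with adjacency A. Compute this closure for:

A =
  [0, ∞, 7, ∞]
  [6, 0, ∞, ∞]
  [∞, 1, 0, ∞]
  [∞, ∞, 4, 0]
Closure =
  [0, 8, 7, ∞]
  [6, 0, 13, ∞]
  [7, 1, 0, ∞]
  [11, 5, 4, 0]

This is the Floyd-Warshall all-pairs shortest-path computation. For each intermediate vertex k = 0, 1, …, 3, update dist[i][j] ← min(dist[i][j], dist[i][k] + dist[k][j]). The final matrix gives, for each (i, j), the minimum total weight of any directed path from i to j (possibly empty when i = j).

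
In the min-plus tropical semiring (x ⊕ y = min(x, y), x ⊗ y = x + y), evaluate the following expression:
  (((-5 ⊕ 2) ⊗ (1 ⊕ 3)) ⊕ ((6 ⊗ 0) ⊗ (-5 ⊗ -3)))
(((-5 ⊕ 2) ⊗ (1 ⊕ 3)) ⊕ ((6 ⊗ 0) ⊗ (-5 ⊗ -3))) = -4

Expand innermost to outermost. Recall ⊕ takes the minimum of its arguments and ⊗ takes their sum. Working out the expression (((-5 ⊕ 2) ⊗ (1 ⊕ 3)) ⊕ ((6 ⊗ 0) ⊗ (-5 ⊗ -3))) gives -4.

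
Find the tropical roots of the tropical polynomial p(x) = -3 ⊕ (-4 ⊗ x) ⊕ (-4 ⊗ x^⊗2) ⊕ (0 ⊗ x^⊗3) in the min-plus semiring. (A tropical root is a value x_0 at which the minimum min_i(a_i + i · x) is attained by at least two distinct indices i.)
Roots: {-4, 0, 1}

Each tropical root is a break point of the lower envelope of the lines y = a_i + i · x (there are 4 lines, with slopes 0, 1, ..., 3). Only the lines that attain the minimum somewhere contribute to roots; other lines are dominated. Here the surviving (envelope) indices are i = 3, i = 2, i = 1, i = 0.
Intersections between consecutive envelope lines give the roots: for adjacent envelope indices i < j the intersection is x = (a_i − a_j) / (j − i). Reading off the sorted break points: {-4, 0, 1}.
Verification: at each break x_0, at least two indices attain the minimum of min_i(a_i + i · x_0).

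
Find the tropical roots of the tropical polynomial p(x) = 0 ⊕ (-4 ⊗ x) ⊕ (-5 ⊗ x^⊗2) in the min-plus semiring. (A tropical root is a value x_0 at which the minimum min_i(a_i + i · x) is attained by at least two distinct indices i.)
Roots: {1, 4}

Each tropical root is a break point of the lower envelope of the lines y = a_i + i · x (there are 3 lines, with slopes 0, 1, ..., 2). Only the lines that attain the minimum somewhere contribute to roots; other lines are dominated. Here the surviving (envelope) indices are i = 2, i = 1, i = 0.
Intersections between consecutive envelope lines give the roots: for adjacent envelope indices i < j the intersection is x = (a_i − a_j) / (j − i). Reading off the sorted break points: {1, 4}.
Verification: at each break x_0, at least two indices attain the minimum of min_i(a_i + i · x_0).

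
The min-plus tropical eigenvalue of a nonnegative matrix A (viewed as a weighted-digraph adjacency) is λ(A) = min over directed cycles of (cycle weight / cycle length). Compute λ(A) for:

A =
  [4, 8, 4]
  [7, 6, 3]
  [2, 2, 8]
λ(A) = 5/2

Enumerate directed cycles and compute their means (weight / length). Sample:
  cycle 0 → 0: weight = 4, length = 1, mean = 4/1 ≈ 4.000
  cycle 1 → 1: weight = 6, length = 1, mean = 6/1 ≈ 6.000
  cycle 2 → 2: weight = 8, length = 1, mean = 8/1 ≈ 8.000
  cycle 0 → 1 → 0: weight = 15, length = 2, mean = 15/2 ≈ 7.500
  cycle 0 → 2 → 0: weight = 6, length = 2, mean = 6/2 ≈ 3.000
  cycle 1 → 0 → 1: weight = 15, length = 2, mean = 15/2 ≈ 7.500
Minimum mean = 2.500, attained e.g. along the cycle 1 → 2 → 1 with weight 5 and length 2. So λ(A) = 5/2 = 5/2.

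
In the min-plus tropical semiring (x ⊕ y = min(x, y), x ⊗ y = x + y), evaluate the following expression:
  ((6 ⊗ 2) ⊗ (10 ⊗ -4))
((6 ⊗ 2) ⊗ (10 ⊗ -4)) = 14

Expand innermost to outermost. Recall ⊕ takes the minimum of its arguments and ⊗ takes their sum. Working out the expression ((6 ⊗ 2) ⊗ (10 ⊗ -4)) gives 14.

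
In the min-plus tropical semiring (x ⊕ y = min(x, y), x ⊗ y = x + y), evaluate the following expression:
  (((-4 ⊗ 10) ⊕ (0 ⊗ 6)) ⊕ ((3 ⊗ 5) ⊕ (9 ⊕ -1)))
(((-4 ⊗ 10) ⊕ (0 ⊗ 6)) ⊕ ((3 ⊗ 5) ⊕ (9 ⊕ -1))) = -1

Expand innermost to outermost. Recall ⊕ takes the minimum of its arguments and ⊗ takes their sum. Working out the expression (((-4 ⊗ 10) ⊕ (0 ⊗ 6)) ⊕ ((3 ⊗ 5) ⊕ (9 ⊕ -1))) gives -1.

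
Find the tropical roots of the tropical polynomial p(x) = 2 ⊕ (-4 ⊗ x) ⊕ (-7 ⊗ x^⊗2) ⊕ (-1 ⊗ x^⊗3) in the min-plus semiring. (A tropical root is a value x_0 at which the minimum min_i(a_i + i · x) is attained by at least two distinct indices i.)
Roots: {-6, 3, 6}

Each tropical root is a break point of the lower envelope of the lines y = a_i + i · x (there are 4 lines, with slopes 0, 1, ..., 3). Only the lines that attain the minimum somewhere contribute to roots; other lines are dominated. Here the surviving (envelope) indices are i = 3, i = 2, i = 1, i = 0.
Intersections between consecutive envelope lines give the roots: for adjacent envelope indices i < j the intersection is x = (a_i − a_j) / (j − i). Reading off the sorted break points: {-6, 3, 6}.
Verification: at each break x_0, at least two indices attain the minimum of min_i(a_i + i · x_0).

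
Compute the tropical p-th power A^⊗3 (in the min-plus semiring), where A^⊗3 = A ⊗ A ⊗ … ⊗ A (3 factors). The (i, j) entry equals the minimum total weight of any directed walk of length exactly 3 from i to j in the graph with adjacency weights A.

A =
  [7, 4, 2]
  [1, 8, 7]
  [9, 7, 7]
A^⊗3 =
  [10, 9, 7]
  [6, 10, 10]
  [14, 12, 10]

Each entry (A^⊗3)_ij equals the minimum over all length-3 walks i = v_0 → v_1 → … → v_3 = j of Σ_t A[v_t][v_{t+1}]. For example, for (i, j) = (0, 2) we minimise over 9 possible intermediate vertex sequences; the minimum is 7, attained along the walk 0 → 1 → 0 → 2.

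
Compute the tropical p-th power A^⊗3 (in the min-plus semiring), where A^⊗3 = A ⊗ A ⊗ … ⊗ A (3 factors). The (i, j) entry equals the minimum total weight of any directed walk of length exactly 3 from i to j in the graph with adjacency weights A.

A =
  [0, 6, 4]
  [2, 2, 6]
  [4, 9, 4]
A^⊗3 =
  [0, 6, 4]
  [2, 6, 6]
  [4, 10, 8]

Each entry (A^⊗3)_ij equals the minimum over all length-3 walks i = v_0 → v_1 → … → v_3 = j of Σ_t A[v_t][v_{t+1}]. For example, for (i, j) = (0, 2) we minimise over 9 possible intermediate vertex sequences; the minimum is 4, attained along the walk 0 → 0 → 0 → 2.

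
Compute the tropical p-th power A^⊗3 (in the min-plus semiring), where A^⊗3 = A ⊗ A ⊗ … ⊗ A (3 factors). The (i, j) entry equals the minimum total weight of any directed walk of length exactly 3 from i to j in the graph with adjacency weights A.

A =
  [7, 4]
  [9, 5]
A^⊗3 =
  [18, 14]
  [19, 15]

Each entry (A^⊗3)_ij equals the minimum over all length-3 walks i = v_0 → v_1 → … → v_3 = j of Σ_t A[v_t][v_{t+1}]. For example, for (i, j) = (0, 1) we minimise over 4 possible intermediate vertex sequences; the minimum is 14, attained along the walk 0 → 1 → 1 → 1.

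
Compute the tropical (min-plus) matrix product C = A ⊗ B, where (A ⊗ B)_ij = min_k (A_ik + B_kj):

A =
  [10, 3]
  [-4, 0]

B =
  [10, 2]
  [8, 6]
A ⊗ B =
  [11, 9]
  [6, -2]

Apply the min-plus product entry-by-entry:
  C[0][0] = min over k of (A[0][0] + B[0][0] = 10 + 10 = 20, A[0][1] + B[1][0] = 3 + 8 = 11) = 11 (attained at k = 1)
  C[0][1] = min over k of (A[0][0] + B[0][1] = 10 + 2 = 12, A[0][1] + B[1][1] = 3 + 6 = 9) = 9 (attained at k = 1)
  C[1][0] = min over k of (A[1][0] + B[0][0] = -4 + 10 = 6, A[1][1] + B[1][0] = 0 + 8 = 8) = 6 (attained at k = 0)
  C[1][1] = min over k of (A[1][0] + B[0][1] = -4 + 2 = -2, A[1][1] + B[1][1] = 0 + 6 = 6) = -2 (attained at k = 0)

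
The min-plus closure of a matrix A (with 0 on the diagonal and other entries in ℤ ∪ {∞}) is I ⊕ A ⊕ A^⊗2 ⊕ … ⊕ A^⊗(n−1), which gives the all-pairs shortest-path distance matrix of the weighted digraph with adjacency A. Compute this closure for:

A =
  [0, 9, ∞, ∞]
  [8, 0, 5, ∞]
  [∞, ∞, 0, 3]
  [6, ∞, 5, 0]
Closure =
  [0, 9, 14, 17]
  [8, 0, 5, 8]
  [9, 18, 0, 3]
  [6, 15, 5, 0]

This is the Floyd-Warshall all-pairs shortest-path computation. For each intermediate vertex k = 0, 1, …, 3, update dist[i][j] ← min(dist[i][j], dist[i][k] + dist[k][j]). The final matrix gives, for each (i, j), the minimum total weight of any directed path from i to j (possibly empty when i = j).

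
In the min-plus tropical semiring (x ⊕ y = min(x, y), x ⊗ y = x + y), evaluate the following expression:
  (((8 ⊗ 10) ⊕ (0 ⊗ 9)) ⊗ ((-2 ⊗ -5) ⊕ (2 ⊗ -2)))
(((8 ⊗ 10) ⊕ (0 ⊗ 9)) ⊗ ((-2 ⊗ -5) ⊕ (2 ⊗ -2))) = 2

Expand innermost to outermost. Recall ⊕ takes the minimum of its arguments and ⊗ takes their sum. Working out the expression (((8 ⊗ 10) ⊕ (0 ⊗ 9)) ⊗ ((-2 ⊗ -5) ⊕ (2 ⊗ -2))) gives 2.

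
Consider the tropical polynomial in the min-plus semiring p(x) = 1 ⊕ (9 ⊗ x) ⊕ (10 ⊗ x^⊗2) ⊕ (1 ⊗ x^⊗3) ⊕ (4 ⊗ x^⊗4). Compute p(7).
p(7) = 1

A tropical monomial a ⊗ x^⊗i evaluates to a + i · x. Evaluating each term at x = 7:
  Term 0 contributes 1 + 0 · 7 = 1
  Term 1 contributes 9 + 1 · 7 = 16
  Term 2 contributes 10 + 2 · 7 = 24
  Term 3 contributes 1 + 3 · 7 = 22
  Term 4 contributes 4 + 4 · 7 = 32
p(7) = ⊕ of these = min[1, 16, 24, 22, 32] = 1.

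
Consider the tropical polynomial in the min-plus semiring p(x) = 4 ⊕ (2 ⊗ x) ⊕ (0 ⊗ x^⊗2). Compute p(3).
p(3) = 4

A tropical monomial a ⊗ x^⊗i evaluates to a + i · x. Evaluating each term at x = 3:
  Term 0 contributes 4 + 0 · 3 = 4
  Term 1 contributes 2 + 1 · 3 = 5
  Term 2 contributes 0 + 2 · 3 = 6
p(3) = ⊕ of these = min[4, 5, 6] = 4.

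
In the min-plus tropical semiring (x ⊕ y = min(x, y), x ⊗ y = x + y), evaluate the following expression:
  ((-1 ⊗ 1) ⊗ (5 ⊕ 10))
((-1 ⊗ 1) ⊗ (5 ⊕ 10)) = 5

Expand innermost to outermost. Recall ⊕ takes the minimum of its arguments and ⊗ takes their sum. Working out the expression ((-1 ⊗ 1) ⊗ (5 ⊕ 10)) gives 5.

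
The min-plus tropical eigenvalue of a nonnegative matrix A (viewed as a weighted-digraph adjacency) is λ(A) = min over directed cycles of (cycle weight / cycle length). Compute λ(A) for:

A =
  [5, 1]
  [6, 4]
λ(A) = 7/2

Enumerate directed cycles and compute their means (weight / length). Sample:
  cycle 0 → 0: weight = 5, length = 1, mean = 5/1 ≈ 5.000
  cycle 1 → 1: weight = 4, length = 1, mean = 4/1 ≈ 4.000
  cycle 0 → 1 → 0: weight = 7, length = 2, mean = 7/2 ≈ 3.500
  cycle 1 → 0 → 1: weight = 7, length = 2, mean = 7/2 ≈ 3.500
Minimum mean = 3.500, attained e.g. along the cycle 0 → 1 → 0 with weight 7 and length 2. So λ(A) = 7/2 = 7/2.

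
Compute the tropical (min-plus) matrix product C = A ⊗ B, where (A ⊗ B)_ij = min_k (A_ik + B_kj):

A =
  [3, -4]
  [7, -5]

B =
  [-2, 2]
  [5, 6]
A ⊗ B =
  [1, 2]
  [0, 1]

Apply the min-plus product entry-by-entry:
  C[0][0] = min over k of (A[0][0] + B[0][0] = 3 + -2 = 1, A[0][1] + B[1][0] = -4 + 5 = 1) = 1 (attained at k = 0)
  C[0][1] = min over k of (A[0][0] + B[0][1] = 3 + 2 = 5, A[0][1] + B[1][1] = -4 + 6 = 2) = 2 (attained at k = 1)
  C[1][0] = min over k of (A[1][0] + B[0][0] = 7 + -2 = 5, A[1][1] + B[1][0] = -5 + 5 = 0) = 0 (attained at k = 1)
  C[1][1] = min over k of (A[1][0] + B[0][1] = 7 + 2 = 9, A[1][1] + B[1][1] = -5 + 6 = 1) = 1 (attained at k = 1)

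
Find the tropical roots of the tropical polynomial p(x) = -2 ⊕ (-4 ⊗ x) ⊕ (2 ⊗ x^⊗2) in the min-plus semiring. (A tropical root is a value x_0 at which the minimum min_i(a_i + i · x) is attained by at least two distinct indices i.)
Roots: {-6, 2}

Each tropical root is a break point of the lower envelope of the lines y = a_i + i · x (there are 3 lines, with slopes 0, 1, ..., 2). Only the lines that attain the minimum somewhere contribute to roots; other lines are dominated. Here the surviving (envelope) indices are i = 2, i = 1, i = 0.
Intersections between consecutive envelope lines give the roots: for adjacent envelope indices i < j the intersection is x = (a_i − a_j) / (j − i). Reading off the sorted break points: {-6, 2}.
Verification: at each break x_0, at least two indices attain the minimum of min_i(a_i + i · x_0).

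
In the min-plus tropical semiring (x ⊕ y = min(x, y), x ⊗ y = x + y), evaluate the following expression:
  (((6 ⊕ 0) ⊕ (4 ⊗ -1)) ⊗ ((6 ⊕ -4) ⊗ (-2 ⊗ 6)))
(((6 ⊕ 0) ⊕ (4 ⊗ -1)) ⊗ ((6 ⊕ -4) ⊗ (-2 ⊗ 6))) = 0

Expand innermost to outermost. Recall ⊕ takes the minimum of its arguments and ⊗ takes their sum. Working out the expression (((6 ⊕ 0) ⊕ (4 ⊗ -1)) ⊗ ((6 ⊕ -4) ⊗ (-2 ⊗ 6))) gives 0.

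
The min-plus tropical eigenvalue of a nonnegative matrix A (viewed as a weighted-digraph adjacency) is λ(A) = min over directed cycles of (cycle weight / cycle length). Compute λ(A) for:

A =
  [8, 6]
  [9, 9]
λ(A) = 15/2

Enumerate directed cycles and compute their means (weight / length). Sample:
  cycle 0 → 0: weight = 8, length = 1, mean = 8/1 ≈ 8.000
  cycle 1 → 1: weight = 9, length = 1, mean = 9/1 ≈ 9.000
  cycle 0 → 1 → 0: weight = 15, length = 2, mean = 15/2 ≈ 7.500
  cycle 1 → 0 → 1: weight = 15, length = 2, mean = 15/2 ≈ 7.500
Minimum mean = 7.500, attained e.g. along the cycle 0 → 1 → 0 with weight 15 and length 2. So λ(A) = 15/2 = 15/2.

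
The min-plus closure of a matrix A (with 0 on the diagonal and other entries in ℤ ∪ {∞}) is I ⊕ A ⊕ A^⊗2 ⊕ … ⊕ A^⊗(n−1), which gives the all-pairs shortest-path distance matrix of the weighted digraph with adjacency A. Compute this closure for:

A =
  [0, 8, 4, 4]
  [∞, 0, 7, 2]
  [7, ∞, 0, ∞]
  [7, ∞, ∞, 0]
Closure =
  [0, 8, 4, 4]
  [9, 0, 7, 2]
  [7, 15, 0, 11]
  [7, 15, 11, 0]

This is the Floyd-Warshall all-pairs shortest-path computation. For each intermediate vertex k = 0, 1, …, 3, update dist[i][j] ← min(dist[i][j], dist[i][k] + dist[k][j]). The final matrix gives, for each (i, j), the minimum total weight of any directed path from i to j (possibly empty when i = j).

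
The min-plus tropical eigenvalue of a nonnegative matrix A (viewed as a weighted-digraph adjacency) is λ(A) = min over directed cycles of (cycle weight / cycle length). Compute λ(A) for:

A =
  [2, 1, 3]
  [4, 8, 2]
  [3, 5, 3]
λ(A) = 2

Enumerate directed cycles and compute their means (weight / length). Sample:
  cycle 0 → 0: weight = 2, length = 1, mean = 2/1 ≈ 2.000
  cycle 1 → 1: weight = 8, length = 1, mean = 8/1 ≈ 8.000
  cycle 2 → 2: weight = 3, length = 1, mean = 3/1 ≈ 3.000
  cycle 0 → 1 → 0: weight = 5, length = 2, mean = 5/2 ≈ 2.500
  cycle 0 → 2 → 0: weight = 6, length = 2, mean = 6/2 ≈ 3.000
  cycle 1 → 0 → 1: weight = 5, length = 2, mean = 5/2 ≈ 2.500
Minimum mean = 2.000, attained e.g. along the cycle 0 → 0 with weight 2 and length 1. So λ(A) = 2/1 = 2.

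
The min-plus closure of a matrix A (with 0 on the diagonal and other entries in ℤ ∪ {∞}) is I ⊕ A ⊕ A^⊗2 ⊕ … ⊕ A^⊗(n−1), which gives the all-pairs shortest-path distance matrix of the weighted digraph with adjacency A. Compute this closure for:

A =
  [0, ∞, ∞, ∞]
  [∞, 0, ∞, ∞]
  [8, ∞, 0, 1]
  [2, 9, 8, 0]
Closure =
  [0, ∞, ∞, ∞]
  [∞, 0, ∞, ∞]
  [3, 10, 0, 1]
  [2, 9, 8, 0]

This is the Floyd-Warshall all-pairs shortest-path computation. For each intermediate vertex k = 0, 1, …, 3, update dist[i][j] ← min(dist[i][j], dist[i][k] + dist[k][j]). The final matrix gives, for each (i, j), the minimum total weight of any directed path from i to j (possibly empty when i = j).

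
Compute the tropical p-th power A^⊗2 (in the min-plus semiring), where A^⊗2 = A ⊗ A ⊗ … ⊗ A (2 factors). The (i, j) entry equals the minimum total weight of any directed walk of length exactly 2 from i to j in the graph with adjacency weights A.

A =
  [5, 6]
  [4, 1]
A^⊗2 =
  [10, 7]
  [5, 2]

Each entry (A^⊗2)_ij equals the minimum over all length-2 walks i = v_0 → v_1 → … → v_2 = j of Σ_t A[v_t][v_{t+1}]. For example, for (i, j) = (0, 1) we minimise over 2 possible intermediate vertex sequences; the minimum is 7, attained along the walk 0 → 1 → 1.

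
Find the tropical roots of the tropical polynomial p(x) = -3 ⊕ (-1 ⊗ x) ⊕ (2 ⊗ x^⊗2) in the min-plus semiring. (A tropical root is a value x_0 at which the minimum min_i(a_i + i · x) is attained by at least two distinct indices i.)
Roots: {-3, -2}

Each tropical root is a break point of the lower envelope of the lines y = a_i + i · x (there are 3 lines, with slopes 0, 1, ..., 2). Only the lines that attain the minimum somewhere contribute to roots; other lines are dominated. Here the surviving (envelope) indices are i = 2, i = 1, i = 0.
Intersections between consecutive envelope lines give the roots: for adjacent envelope indices i < j the intersection is x = (a_i − a_j) / (j − i). Reading off the sorted break points: {-3, -2}.
Verification: at each break x_0, at least two indices attain the minimum of min_i(a_i + i · x_0).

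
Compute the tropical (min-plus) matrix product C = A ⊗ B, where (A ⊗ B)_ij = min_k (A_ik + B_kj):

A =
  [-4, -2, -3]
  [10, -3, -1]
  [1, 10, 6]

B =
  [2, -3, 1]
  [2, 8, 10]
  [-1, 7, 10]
A ⊗ B =
  [-4, -7, -3]
  [-2, 5, 7]
  [3, -2, 2]

Apply the min-plus product entry-by-entry:
  C[0][0] = min over k of (A[0][0] + B[0][0] = -4 + 2 = -2, A[0][1] + B[1][0] = -2 + 2 = 0, A[0][2] + B[2][0] = -3 + -1 = -4) = -4 (attained at k = 2)
  C[0][1] = min over k of (A[0][0] + B[0][1] = -4 + -3 = -7, A[0][1] + B[1][1] = -2 + 8 = 6, A[0][2] + B[2][1] = -3 + 7 = 4) = -7 (attained at k = 0)
  C[0][2] = min over k of (A[0][0] + B[0][2] = -4 + 1 = -3, A[0][1] + B[1][2] = -2 + 10 = 8, A[0][2] + B[2][2] = -3 + 10 = 7) = -3 (attained at k = 0)
  C[1][0] = min over k of (A[1][0] + B[0][0] = 10 + 2 = 12, A[1][1] + B[1][0] = -3 + 2 = -1, A[1][2] + B[2][0] = -1 + -1 = -2) = -2 (attained at k = 2)
  C[1][1] = min over k of (A[1][0] + B[0][1] = 10 + -3 = 7, A[1][1] + B[1][1] = -3 + 8 = 5, A[1][2] + B[2][1] = -1 + 7 = 6) = 5 (attained at k = 1)
  C[1][2] = min over k of (A[1][0] + B[0][2] = 10 + 1 = 11, A[1][1] + B[1][2] = -3 + 10 = 7, A[1][2] + B[2][2] = -1 + 10 = 9) = 7 (attained at k = 1)
  C[2][0] = min over k of (A[2][0] + B[0][0] = 1 + 2 = 3, A[2][1] + B[1][0] = 10 + 2 = 12, A[2][2] + B[2][0] = 6 + -1 = 5) = 3 (attained at k = 0)
  C[2][1] = min over k of (A[2][0] + B[0][1] = 1 + -3 = -2, A[2][1] + B[1][1] = 10 + 8 = 18, A[2][2] + B[2][1] = 6 + 7 = 13) = -2 (attained at k = 0)
  C[2][2] = min over k of (A[2][0] + B[0][2] = 1 + 1 = 2, A[2][1] + B[1][2] = 10 + 10 = 20, A[2][2] + B[2][2] = 6 + 10 = 16) = 2 (attained at k = 0)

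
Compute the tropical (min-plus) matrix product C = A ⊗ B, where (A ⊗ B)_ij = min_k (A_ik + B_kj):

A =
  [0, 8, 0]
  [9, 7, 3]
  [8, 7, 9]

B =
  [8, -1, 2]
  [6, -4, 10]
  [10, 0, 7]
A ⊗ B =
  [8, -1, 2]
  [13, 3, 10]
  [13, 3, 10]

Apply the min-plus product entry-by-entry:
  C[0][0] = min over k of (A[0][0] + B[0][0] = 0 + 8 = 8, A[0][1] + B[1][0] = 8 + 6 = 14, A[0][2] + B[2][0] = 0 + 10 = 10) = 8 (attained at k = 0)
  C[0][1] = min over k of (A[0][0] + B[0][1] = 0 + -1 = -1, A[0][1] + B[1][1] = 8 + -4 = 4, A[0][2] + B[2][1] = 0 + 0 = 0) = -1 (attained at k = 0)
  C[0][2] = min over k of (A[0][0] + B[0][2] = 0 + 2 = 2, A[0][1] + B[1][2] = 8 + 10 = 18, A[0][2] + B[2][2] = 0 + 7 = 7) = 2 (attained at k = 0)
  C[1][0] = min over k of (A[1][0] + B[0][0] = 9 + 8 = 17, A[1][1] + B[1][0] = 7 + 6 = 13, A[1][2] + B[2][0] = 3 + 10 = 13) = 13 (attained at k = 1)
  C[1][1] = min over k of (A[1][0] + B[0][1] = 9 + -1 = 8, A[1][1] + B[1][1] = 7 + -4 = 3, A[1][2] + B[2][1] = 3 + 0 = 3) = 3 (attained at k = 1)
  C[1][2] = min over k of (A[1][0] + B[0][2] = 9 + 2 = 11, A[1][1] + B[1][2] = 7 + 10 = 17, A[1][2] + B[2][2] = 3 + 7 = 10) = 10 (attained at k = 2)
  C[2][0] = min over k of (A[2][0] + B[0][0] = 8 + 8 = 16, A[2][1] + B[1][0] = 7 + 6 = 13, A[2][2] + B[2][0] = 9 + 10 = 19) = 13 (attained at k = 1)
  C[2][1] = min over k of (A[2][0] + B[0][1] = 8 + -1 = 7, A[2][1] + B[1][1] = 7 + -4 = 3, A[2][2] + B[2][1] = 9 + 0 = 9) = 3 (attained at k = 1)
  C[2][2] = min over k of (A[2][0] + B[0][2] = 8 + 2 = 10, A[2][1] + B[1][2] = 7 + 10 = 17, A[2][2] + B[2][2] = 9 + 7 = 16) = 10 (attained at k = 0)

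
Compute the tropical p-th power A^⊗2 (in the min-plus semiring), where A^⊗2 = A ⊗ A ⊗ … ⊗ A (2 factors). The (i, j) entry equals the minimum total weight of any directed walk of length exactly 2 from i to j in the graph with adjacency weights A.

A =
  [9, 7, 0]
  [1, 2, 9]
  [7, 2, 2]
A^⊗2 =
  [7, 2, 2]
  [3, 4, 1]
  [3, 4, 4]

Each entry (A^⊗2)_ij equals the minimum over all length-2 walks i = v_0 → v_1 → … → v_2 = j of Σ_t A[v_t][v_{t+1}]. For example, for (i, j) = (0, 2) we minimise over 3 possible intermediate vertex sequences; the minimum is 2, attained along the walk 0 → 2 → 2.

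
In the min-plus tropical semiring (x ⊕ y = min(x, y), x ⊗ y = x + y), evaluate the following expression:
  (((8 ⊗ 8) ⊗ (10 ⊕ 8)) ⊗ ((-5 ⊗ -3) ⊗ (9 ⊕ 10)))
(((8 ⊗ 8) ⊗ (10 ⊕ 8)) ⊗ ((-5 ⊗ -3) ⊗ (9 ⊕ 10))) = 25

Expand innermost to outermost. Recall ⊕ takes the minimum of its arguments and ⊗ takes their sum. Working out the expression (((8 ⊗ 8) ⊗ (10 ⊕ 8)) ⊗ ((-5 ⊗ -3) ⊗ (9 ⊕ 10))) gives 25.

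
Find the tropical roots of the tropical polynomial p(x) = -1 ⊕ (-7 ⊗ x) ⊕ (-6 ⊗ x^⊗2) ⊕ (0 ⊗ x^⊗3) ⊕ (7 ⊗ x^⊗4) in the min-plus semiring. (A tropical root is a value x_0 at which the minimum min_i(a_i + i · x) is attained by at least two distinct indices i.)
Roots: {-7, -6, -1, 6}

Each tropical root is a break point of the lower envelope of the lines y = a_i + i · x (there are 5 lines, with slopes 0, 1, ..., 4). Only the lines that attain the minimum somewhere contribute to roots; other lines are dominated. Here the surviving (envelope) indices are i = 4, i = 3, i = 2, i = 1, i = 0.
Intersections between consecutive envelope lines give the roots: for adjacent envelope indices i < j the intersection is x = (a_i − a_j) / (j − i). Reading off the sorted break points: {-7, -6, -1, 6}.
Verification: at each break x_0, at least two indices attain the minimum of min_i(a_i + i · x_0).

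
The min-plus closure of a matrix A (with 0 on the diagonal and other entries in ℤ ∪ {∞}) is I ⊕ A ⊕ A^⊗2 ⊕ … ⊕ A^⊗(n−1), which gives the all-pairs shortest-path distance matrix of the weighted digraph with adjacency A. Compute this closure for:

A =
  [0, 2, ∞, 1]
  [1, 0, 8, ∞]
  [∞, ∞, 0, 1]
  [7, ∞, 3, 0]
Closure =
  [0, 2, 4, 1]
  [1, 0, 5, 2]
  [8, 10, 0, 1]
  [7, 9, 3, 0]

This is the Floyd-Warshall all-pairs shortest-path computation. For each intermediate vertex k = 0, 1, …, 3, update dist[i][j] ← min(dist[i][j], dist[i][k] + dist[k][j]). The final matrix gives, for each (i, j), the minimum total weight of any directed path from i to j (possibly empty when i = j).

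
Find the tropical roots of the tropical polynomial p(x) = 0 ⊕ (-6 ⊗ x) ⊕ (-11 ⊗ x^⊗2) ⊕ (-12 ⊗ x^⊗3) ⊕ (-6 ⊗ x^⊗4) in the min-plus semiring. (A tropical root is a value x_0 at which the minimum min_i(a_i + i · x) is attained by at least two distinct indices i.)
Roots: {-6, 1, 5, 6}

Each tropical root is a break point of the lower envelope of the lines y = a_i + i · x (there are 5 lines, with slopes 0, 1, ..., 4). Only the lines that attain the minimum somewhere contribute to roots; other lines are dominated. Here the surviving (envelope) indices are i = 4, i = 3, i = 2, i = 1, i = 0.
Intersections between consecutive envelope lines give the roots: for adjacent envelope indices i < j the intersection is x = (a_i − a_j) / (j − i). Reading off the sorted break points: {-6, 1, 5, 6}.
Verification: at each break x_0, at least two indices attain the minimum of min_i(a_i + i · x_0).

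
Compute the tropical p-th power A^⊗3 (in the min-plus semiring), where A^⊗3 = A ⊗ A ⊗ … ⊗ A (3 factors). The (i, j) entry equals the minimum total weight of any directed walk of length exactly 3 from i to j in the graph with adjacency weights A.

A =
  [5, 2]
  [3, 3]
A^⊗3 =
  [8, 7]
  [8, 8]

Each entry (A^⊗3)_ij equals the minimum over all length-3 walks i = v_0 → v_1 → … → v_3 = j of Σ_t A[v_t][v_{t+1}]. For example, for (i, j) = (0, 1) we minimise over 4 possible intermediate vertex sequences; the minimum is 7, attained along the walk 0 → 1 → 0 → 1.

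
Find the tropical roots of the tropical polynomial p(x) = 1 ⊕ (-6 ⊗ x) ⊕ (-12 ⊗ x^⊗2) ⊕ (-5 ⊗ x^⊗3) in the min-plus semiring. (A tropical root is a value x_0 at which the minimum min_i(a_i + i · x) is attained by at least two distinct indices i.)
Roots: {-7, 6, 7}

Each tropical root is a break point of the lower envelope of the lines y = a_i + i · x (there are 4 lines, with slopes 0, 1, ..., 3). Only the lines that attain the minimum somewhere contribute to roots; other lines are dominated. Here the surviving (envelope) indices are i = 3, i = 2, i = 1, i = 0.
Intersections between consecutive envelope lines give the roots: for adjacent envelope indices i < j the intersection is x = (a_i − a_j) / (j − i). Reading off the sorted break points: {-7, 6, 7}.
Verification: at each break x_0, at least two indices attain the minimum of min_i(a_i + i · x_0).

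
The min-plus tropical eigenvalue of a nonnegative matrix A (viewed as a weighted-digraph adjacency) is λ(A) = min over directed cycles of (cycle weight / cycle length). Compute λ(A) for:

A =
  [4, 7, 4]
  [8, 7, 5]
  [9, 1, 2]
λ(A) = 2

Enumerate directed cycles and compute their means (weight / length). Sample:
  cycle 0 → 0: weight = 4, length = 1, mean = 4/1 ≈ 4.000
  cycle 1 → 1: weight = 7, length = 1, mean = 7/1 ≈ 7.000
  cycle 2 → 2: weight = 2, length = 1, mean = 2/1 ≈ 2.000
  cycle 0 → 1 → 0: weight = 15, length = 2, mean = 15/2 ≈ 7.500
  cycle 0 → 2 → 0: weight = 13, length = 2, mean = 13/2 ≈ 6.500
  cycle 1 → 0 → 1: weight = 15, length = 2, mean = 15/2 ≈ 7.500
Minimum mean = 2.000, attained e.g. along the cycle 2 → 2 with weight 2 and length 1. So λ(A) = 2/1 = 2.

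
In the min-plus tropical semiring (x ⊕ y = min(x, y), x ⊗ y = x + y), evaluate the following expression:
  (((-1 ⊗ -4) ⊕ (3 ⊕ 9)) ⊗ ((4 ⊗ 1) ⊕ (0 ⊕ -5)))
(((-1 ⊗ -4) ⊕ (3 ⊕ 9)) ⊗ ((4 ⊗ 1) ⊕ (0 ⊕ -5))) = -10

Expand innermost to outermost. Recall ⊕ takes the minimum of its arguments and ⊗ takes their sum. Working out the expression (((-1 ⊗ -4) ⊕ (3 ⊕ 9)) ⊗ ((4 ⊗ 1) ⊕ (0 ⊕ -5))) gives -10.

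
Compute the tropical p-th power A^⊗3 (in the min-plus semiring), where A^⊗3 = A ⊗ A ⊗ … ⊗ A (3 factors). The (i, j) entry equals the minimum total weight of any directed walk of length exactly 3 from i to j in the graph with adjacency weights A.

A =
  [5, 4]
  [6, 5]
A^⊗3 =
  [15, 14]
  [16, 15]

Each entry (A^⊗3)_ij equals the minimum over all length-3 walks i = v_0 → v_1 → … → v_3 = j of Σ_t A[v_t][v_{t+1}]. For example, for (i, j) = (0, 1) we minimise over 4 possible intermediate vertex sequences; the minimum is 14, attained along the walk 0 → 0 → 0 → 1.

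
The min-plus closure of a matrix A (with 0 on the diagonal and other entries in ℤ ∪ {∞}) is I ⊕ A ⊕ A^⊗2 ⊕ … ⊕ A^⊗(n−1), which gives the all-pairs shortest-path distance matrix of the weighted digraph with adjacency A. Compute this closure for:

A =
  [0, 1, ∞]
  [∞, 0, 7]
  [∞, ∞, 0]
Closure =
  [0, 1, 8]
  [∞, 0, 7]
  [∞, ∞, 0]

This is the Floyd-Warshall all-pairs shortest-path computation. For each intermediate vertex k = 0, 1, …, 2, update dist[i][j] ← min(dist[i][j], dist[i][k] + dist[k][j]). The final matrix gives, for each (i, j), the minimum total weight of any directed path from i to j (possibly empty when i = j).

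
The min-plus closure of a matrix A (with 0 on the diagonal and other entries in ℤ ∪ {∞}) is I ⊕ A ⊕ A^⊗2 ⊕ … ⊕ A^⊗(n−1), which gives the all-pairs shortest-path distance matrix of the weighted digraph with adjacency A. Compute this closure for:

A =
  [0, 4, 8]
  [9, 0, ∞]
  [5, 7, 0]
Closure =
  [0, 4, 8]
  [9, 0, 17]
  [5, 7, 0]

This is the Floyd-Warshall all-pairs shortest-path computation. For each intermediate vertex k = 0, 1, …, 2, update dist[i][j] ← min(dist[i][j], dist[i][k] + dist[k][j]). The final matrix gives, for each (i, j), the minimum total weight of any directed path from i to j (possibly empty when i = j).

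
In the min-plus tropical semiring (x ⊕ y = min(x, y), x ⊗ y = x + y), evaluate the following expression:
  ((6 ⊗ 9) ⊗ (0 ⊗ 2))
((6 ⊗ 9) ⊗ (0 ⊗ 2)) = 17

Expand innermost to outermost. Recall ⊕ takes the minimum of its arguments and ⊗ takes their sum. Working out the expression ((6 ⊗ 9) ⊗ (0 ⊗ 2)) gives 17.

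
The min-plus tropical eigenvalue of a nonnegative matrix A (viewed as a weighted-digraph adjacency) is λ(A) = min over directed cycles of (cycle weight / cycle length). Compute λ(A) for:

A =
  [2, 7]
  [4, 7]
λ(A) = 2

Enumerate directed cycles and compute their means (weight / length). Sample:
  cycle 0 → 0: weight = 2, length = 1, mean = 2/1 ≈ 2.000
  cycle 1 → 1: weight = 7, length = 1, mean = 7/1 ≈ 7.000
  cycle 0 → 1 → 0: weight = 11, length = 2, mean = 11/2 ≈ 5.500
  cycle 1 → 0 → 1: weight = 11, length = 2, mean = 11/2 ≈ 5.500
Minimum mean = 2.000, attained e.g. along the cycle 0 → 0 with weight 2 and length 1. So λ(A) = 2/1 = 2.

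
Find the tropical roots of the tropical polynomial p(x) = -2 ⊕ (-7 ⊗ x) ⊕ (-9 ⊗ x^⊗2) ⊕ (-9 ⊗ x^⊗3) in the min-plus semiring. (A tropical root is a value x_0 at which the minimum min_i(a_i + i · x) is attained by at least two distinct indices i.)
Roots: {0, 2, 5}

Each tropical root is a break point of the lower envelope of the lines y = a_i + i · x (there are 4 lines, with slopes 0, 1, ..., 3). Only the lines that attain the minimum somewhere contribute to roots; other lines are dominated. Here the surviving (envelope) indices are i = 3, i = 2, i = 1, i = 0.
Intersections between consecutive envelope lines give the roots: for adjacent envelope indices i < j the intersection is x = (a_i − a_j) / (j − i). Reading off the sorted break points: {0, 2, 5}.
Verification: at each break x_0, at least two indices attain the minimum of min_i(a_i + i · x_0).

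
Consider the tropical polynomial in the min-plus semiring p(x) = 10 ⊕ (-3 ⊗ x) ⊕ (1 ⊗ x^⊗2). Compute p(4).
p(4) = 1

A tropical monomial a ⊗ x^⊗i evaluates to a + i · x. Evaluating each term at x = 4:
  Term 0 contributes 10 + 0 · 4 = 10
  Term 1 contributes -3 + 1 · 4 = 1
  Term 2 contributes 1 + 2 · 4 = 9
p(4) = ⊕ of these = min[10, 1, 9] = 1.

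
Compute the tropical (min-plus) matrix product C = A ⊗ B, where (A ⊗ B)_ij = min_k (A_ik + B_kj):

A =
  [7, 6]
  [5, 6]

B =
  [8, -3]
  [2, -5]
A ⊗ B =
  [8, 1]
  [8, 1]

Apply the min-plus product entry-by-entry:
  C[0][0] = min over k of (A[0][0] + B[0][0] = 7 + 8 = 15, A[0][1] + B[1][0] = 6 + 2 = 8) = 8 (attained at k = 1)
  C[0][1] = min over k of (A[0][0] + B[0][1] = 7 + -3 = 4, A[0][1] + B[1][1] = 6 + -5 = 1) = 1 (attained at k = 1)
  C[1][0] = min over k of (A[1][0] + B[0][0] = 5 + 8 = 13, A[1][1] + B[1][0] = 6 + 2 = 8) = 8 (attained at k = 1)
  C[1][1] = min over k of (A[1][0] + B[0][1] = 5 + -3 = 2, A[1][1] + B[1][1] = 6 + -5 = 1) = 1 (attained at k = 1)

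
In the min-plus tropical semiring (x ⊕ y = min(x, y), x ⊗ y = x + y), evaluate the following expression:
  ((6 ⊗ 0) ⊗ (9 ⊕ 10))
((6 ⊗ 0) ⊗ (9 ⊕ 10)) = 15

Expand innermost to outermost. Recall ⊕ takes the minimum of its arguments and ⊗ takes their sum. Working out the expression ((6 ⊗ 0) ⊗ (9 ⊕ 10)) gives 15.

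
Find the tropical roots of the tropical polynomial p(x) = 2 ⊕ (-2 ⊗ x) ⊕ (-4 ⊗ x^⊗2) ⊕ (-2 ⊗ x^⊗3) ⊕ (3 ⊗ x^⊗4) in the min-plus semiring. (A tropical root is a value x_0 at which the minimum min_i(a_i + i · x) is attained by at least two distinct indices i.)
Roots: {-5, -2, 2, 4}

Each tropical root is a break point of the lower envelope of the lines y = a_i + i · x (there are 5 lines, with slopes 0, 1, ..., 4). Only the lines that attain the minimum somewhere contribute to roots; other lines are dominated. Here the surviving (envelope) indices are i = 4, i = 3, i = 2, i = 1, i = 0.
Intersections between consecutive envelope lines give the roots: for adjacent envelope indices i < j the intersection is x = (a_i − a_j) / (j − i). Reading off the sorted break points: {-5, -2, 2, 4}.
Verification: at each break x_0, at least two indices attain the minimum of min_i(a_i + i · x_0).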